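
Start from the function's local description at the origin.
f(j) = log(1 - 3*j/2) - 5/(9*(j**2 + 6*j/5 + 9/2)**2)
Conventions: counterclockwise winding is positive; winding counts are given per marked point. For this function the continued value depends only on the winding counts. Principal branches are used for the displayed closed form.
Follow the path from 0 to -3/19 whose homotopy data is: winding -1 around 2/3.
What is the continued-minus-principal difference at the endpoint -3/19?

The rational part is single-valued and drops out of the difference; each branch term changes only by its own monodromy.
(1)*log(1 - j/(2/3)): each positive loop around 2/3 adds 2*pi*i to the log, so winding -1 contributes (1)*(-1)*2*pi*i = -(2)*pi*i.
Summing the contributions at j = -3/19 gives -(2)*pi*i.

Continued minus principal equals -(2)*pi*i.


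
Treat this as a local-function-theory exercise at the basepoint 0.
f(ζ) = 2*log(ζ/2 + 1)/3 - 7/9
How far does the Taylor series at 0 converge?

Branch term (2/3)*log(1 - ζ/(-2)): its argument vanishes at ζ = -2, a logarithmic branch point, modulus 2.
The radius of convergence is the smallest modulus among the singular points: 2.

The radius of convergence is 2.


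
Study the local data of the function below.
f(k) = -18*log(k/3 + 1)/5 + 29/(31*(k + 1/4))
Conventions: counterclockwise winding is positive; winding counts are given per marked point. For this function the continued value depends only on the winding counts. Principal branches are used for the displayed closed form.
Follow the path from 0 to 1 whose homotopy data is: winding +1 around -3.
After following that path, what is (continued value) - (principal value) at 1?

Continued minus principal equals -(36/5)*pi*i.

The rational part is single-valued and drops out of the difference; each branch term changes only by its own monodromy.
(-18/5)*log(1 - k/(-3)): each positive loop around -3 adds 2*pi*i to the log, so winding +1 contributes (-18/5)*(1)*2*pi*i = -(36/5)*pi*i.
Summing the contributions at k = 1 gives -(36/5)*pi*i.


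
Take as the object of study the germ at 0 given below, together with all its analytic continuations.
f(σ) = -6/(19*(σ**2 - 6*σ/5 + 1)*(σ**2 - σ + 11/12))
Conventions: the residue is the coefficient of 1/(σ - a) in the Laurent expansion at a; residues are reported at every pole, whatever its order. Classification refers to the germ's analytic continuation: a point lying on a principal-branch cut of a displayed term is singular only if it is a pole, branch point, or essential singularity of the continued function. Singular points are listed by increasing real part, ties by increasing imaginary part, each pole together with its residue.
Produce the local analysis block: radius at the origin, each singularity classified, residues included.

Denominator factor (σ**2 - σ + 11/12): discriminant -8/3, complex-conjugate roots (1/2) + ((1/3)*sqrt(6))*i and (1/2) - ((1/3)*sqrt(6))*i; poles of order 1, moduli (1/6)*sqrt(33) and (1/6)*sqrt(33).
Denominator factor (σ**2 - 6*σ/5 + 1): discriminant -64/25, complex-conjugate roots (3/5) + (4/5)*i and (3/5) - (4/5)*i; poles of order 1, moduli 1 and 1.
The radius of convergence is the smallest modulus among the singular points: (1/6)*sqrt(33).
The factor σ**2 - σ + 11/12 splits as (σ - a)(σ - a') with a = (1/2) - ((1/3)*sqrt(6))*i, a' = (1/2) + ((1/3)*sqrt(6))*i. At the order-1 pole a set g(σ) = (σ - a)*f(σ) = [-6/(19*(σ**2 - 6*σ/5 + 1))] / (σ - a').
Simple pole: residue = g(a) at a = (1/2) - ((1/3)*sqrt(6))*i, which is (-2160/1843) + ((90/1843)*sqrt(6))*i.
The factor σ**2 - σ + 11/12 splits as (σ - a)(σ - a') with a = (1/2) + ((1/3)*sqrt(6))*i, a' = (1/2) - ((1/3)*sqrt(6))*i. At the order-1 pole a set g(σ) = (σ - a)*f(σ) = [-6/(19*(σ**2 - 6*σ/5 + 1))] / (σ - a').
Simple pole: residue = g(a) at a = (1/2) + ((1/3)*sqrt(6))*i, which is (-2160/1843) - ((90/1843)*sqrt(6))*i.
The factor σ**2 - 6*σ/5 + 1 splits as (σ - a)(σ - a') with a = (3/5) - (4/5)*i, a' = (3/5) + (4/5)*i. At the order-1 pole a set g(σ) = (σ - a)*f(σ) = [-6/(19*(σ**2 - σ + 11/12))] / (σ - a').
Simple pole: residue = g(a) at a = (3/5) - (4/5)*i, which is (2160/1843) - (495/1843)*i.
The factor σ**2 - 6*σ/5 + 1 splits as (σ - a)(σ - a') with a = (3/5) + (4/5)*i, a' = (3/5) - (4/5)*i. At the order-1 pole a set g(σ) = (σ - a)*f(σ) = [-6/(19*(σ**2 - σ + 11/12))] / (σ - a').
Simple pole: residue = g(a) at a = (3/5) + (4/5)*i, which is (2160/1843) + (495/1843)*i.
List the singular points by increasing real part (a conjugate pair: the negative imaginary part first).

Radius of convergence at 0: (1/6)*sqrt(33).
At (1/2) - ((1/3)*sqrt(6))*i: a pole of order 1; residue (-2160/1843) + ((90/1843)*sqrt(6))*i.
At (1/2) + ((1/3)*sqrt(6))*i: a pole of order 1; residue (-2160/1843) - ((90/1843)*sqrt(6))*i.
At (3/5) - (4/5)*i: a pole of order 1; residue (2160/1843) - (495/1843)*i.
At (3/5) + (4/5)*i: a pole of order 1; residue (2160/1843) + (495/1843)*i.


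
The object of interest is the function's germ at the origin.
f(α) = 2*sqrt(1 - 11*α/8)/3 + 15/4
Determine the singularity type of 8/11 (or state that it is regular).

The term (2/3)*sqrt(1 - α/(8/11)) has argument 1 - 8/11/(8/11) = 0 at 8/11: a square-root (algebraic, two-sheeted) branch point; the remaining terms are analytic or single-valued there.

The point is an algebraic (square-root) branch point.


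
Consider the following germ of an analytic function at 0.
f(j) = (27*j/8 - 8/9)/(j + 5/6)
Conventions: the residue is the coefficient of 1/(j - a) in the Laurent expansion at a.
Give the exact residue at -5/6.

The residue is -533/144.

At the order-1 pole -5/6 set g(j) = (j - (-5/6))*f(j) = 27*j/8 - 8/9.
Simple pole: residue = g(a) at a = -5/6, which is -533/144.


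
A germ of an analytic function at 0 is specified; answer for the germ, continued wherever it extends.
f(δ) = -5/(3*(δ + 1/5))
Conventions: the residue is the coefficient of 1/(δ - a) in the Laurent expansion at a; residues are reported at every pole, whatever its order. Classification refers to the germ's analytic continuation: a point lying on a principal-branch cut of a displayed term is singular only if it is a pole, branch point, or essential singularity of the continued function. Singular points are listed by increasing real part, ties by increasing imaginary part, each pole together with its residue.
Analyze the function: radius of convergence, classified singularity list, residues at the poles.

Denominator factor (δ + 1/5): pole of order 1 at -1/5, modulus 1/5.
The radius of convergence is the smallest modulus among the singular points: 1/5.
At the order-1 pole -1/5 set g(δ) = (δ - (-1/5))*f(δ) = -5/3.
Simple pole: residue = g(a) at a = -1/5, which is -5/3.

Radius of convergence at 0: 1/5.
At -1/5: a pole of order 1; residue -5/3.


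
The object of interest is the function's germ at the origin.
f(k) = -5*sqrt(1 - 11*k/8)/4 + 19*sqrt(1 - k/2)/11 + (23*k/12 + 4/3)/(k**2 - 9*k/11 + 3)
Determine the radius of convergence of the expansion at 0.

The radius of convergence is 8/11.

Denominator factor (k**2 - 9*k/11 + 3): discriminant -1371/121, complex-conjugate roots (9/22) + ((1/22)*sqrt(1371))*i and (9/22) - ((1/22)*sqrt(1371))*i; poles of order 1, moduli sqrt(3) and sqrt(3).
Branch term (19/11)*sqrt(1 - k/(2)): its argument vanishes at k = 2, a square-root branch point, modulus 2.
Branch term (-5/4)*sqrt(1 - k/(8/11)): its argument vanishes at k = 8/11, a square-root branch point, modulus 8/11.
The radius of convergence is the smallest modulus among the singular points: 8/11.


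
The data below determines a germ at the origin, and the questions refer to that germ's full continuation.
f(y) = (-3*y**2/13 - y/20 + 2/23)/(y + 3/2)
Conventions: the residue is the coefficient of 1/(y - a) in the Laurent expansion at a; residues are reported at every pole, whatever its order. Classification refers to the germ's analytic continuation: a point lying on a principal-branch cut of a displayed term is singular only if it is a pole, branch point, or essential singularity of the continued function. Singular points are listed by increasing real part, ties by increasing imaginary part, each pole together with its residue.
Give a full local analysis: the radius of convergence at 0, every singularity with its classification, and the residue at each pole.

Denominator factor (y + 3/2): pole of order 1 at -3/2, modulus 3/2.
The radius of convergence is the smallest modulus among the singular points: 3/2.
At the order-1 pole -3/2 set g(y) = (y - (-3/2))*f(y) = -3*y**2/13 - y/20 + 2/23.
Simple pole: residue = g(a) at a = -3/2, which is -4273/11960.

Radius of convergence at 0: 3/2.
At -3/2: a pole of order 1; residue -4273/11960.


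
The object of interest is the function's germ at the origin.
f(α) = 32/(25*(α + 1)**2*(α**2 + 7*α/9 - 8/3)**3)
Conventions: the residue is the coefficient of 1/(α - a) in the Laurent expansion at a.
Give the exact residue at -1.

At the order-2 pole -1 set g(α) = (α - (-1))^2*f(α) = 32/(25*(α**2 + 7*α/9 - 8/3)**3).
Order-2 pole: residue = g'(a); g'(-1) = 4374/33275, so the residue is 4374/33275.

The residue is 4374/33275.


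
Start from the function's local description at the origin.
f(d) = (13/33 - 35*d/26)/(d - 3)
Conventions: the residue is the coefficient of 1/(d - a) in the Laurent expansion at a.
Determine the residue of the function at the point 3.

The residue is -3127/858.

At the order-1 pole 3 set g(d) = (d - (3))*f(d) = 13/33 - 35*d/26.
Simple pole: residue = g(a) at a = 3, which is -3127/858.


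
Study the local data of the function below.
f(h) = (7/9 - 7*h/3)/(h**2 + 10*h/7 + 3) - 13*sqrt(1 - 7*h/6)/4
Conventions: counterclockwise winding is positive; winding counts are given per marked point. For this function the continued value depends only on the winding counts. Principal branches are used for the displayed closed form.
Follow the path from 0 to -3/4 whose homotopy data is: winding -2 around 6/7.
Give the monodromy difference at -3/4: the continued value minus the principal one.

Continued minus principal equals 0.

The rational part is single-valued and drops out of the difference; each branch term changes only by its own monodromy.
(-13/4)*sqrt(1 - h/(6/7)): winding -2 is even, the square root returns to the same sheet, contribution 0.
Summing the contributions at h = -3/4 gives 0.


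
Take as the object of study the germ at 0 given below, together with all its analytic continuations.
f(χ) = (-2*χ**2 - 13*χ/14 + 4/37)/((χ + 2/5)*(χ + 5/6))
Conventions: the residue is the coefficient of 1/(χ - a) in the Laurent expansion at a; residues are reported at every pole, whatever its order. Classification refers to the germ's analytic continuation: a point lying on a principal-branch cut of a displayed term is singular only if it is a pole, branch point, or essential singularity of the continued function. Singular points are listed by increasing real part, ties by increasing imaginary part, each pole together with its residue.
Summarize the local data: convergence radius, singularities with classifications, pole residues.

Radius of convergence at 0: 2/5.
At -5/6: a pole of order 1; residue 23635/20202.
At -2/5: a pole of order 1; residue 6198/16835.

Denominator factor (χ + 2/5): pole of order 1 at -2/5, modulus 2/5.
Denominator factor (χ + 5/6): pole of order 1 at -5/6, modulus 5/6.
The radius of convergence is the smallest modulus among the singular points: 2/5.
At the order-1 pole -5/6 set g(χ) = (χ - (-5/6))*f(χ) = (-2*χ**2 - 13*χ/14 + 4/37)/(χ + 2/5).
Simple pole: residue = g(a) at a = -5/6, which is 23635/20202.
At the order-1 pole -2/5 set g(χ) = (χ - (-2/5))*f(χ) = (-2*χ**2 - 13*χ/14 + 4/37)/(χ + 5/6).
Simple pole: residue = g(a) at a = -2/5, which is 6198/16835.
List the singular points by increasing real part (a conjugate pair: the negative imaginary part first).


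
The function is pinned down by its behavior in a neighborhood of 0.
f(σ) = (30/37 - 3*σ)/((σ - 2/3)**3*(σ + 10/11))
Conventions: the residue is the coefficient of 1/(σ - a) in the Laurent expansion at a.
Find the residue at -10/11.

At the order-1 pole -10/11 set g(σ) = (σ - (-10/11))*f(σ) = (30/37 - 3*σ)/(σ - 2/3)**3.
Simple pole: residue = g(a) at a = -10/11, which is -147015/162578.

The residue is -147015/162578.


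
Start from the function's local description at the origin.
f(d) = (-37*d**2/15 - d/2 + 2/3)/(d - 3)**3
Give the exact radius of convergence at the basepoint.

Denominator factor (d - 3)^3: pole of order 3 at 3, modulus 3.
The radius of convergence is the smallest modulus among the singular points: 3.

The radius of convergence is 3.


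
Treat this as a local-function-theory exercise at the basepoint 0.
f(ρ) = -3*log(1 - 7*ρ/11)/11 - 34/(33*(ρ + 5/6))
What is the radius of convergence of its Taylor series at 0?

Denominator factor (ρ + 5/6): pole of order 1 at -5/6, modulus 5/6.
Branch term (-3/11)*log(1 - ρ/(11/7)): its argument vanishes at ρ = 11/7, a logarithmic branch point, modulus 11/7.
The radius of convergence is the smallest modulus among the singular points: 5/6.

The radius of convergence is 5/6.


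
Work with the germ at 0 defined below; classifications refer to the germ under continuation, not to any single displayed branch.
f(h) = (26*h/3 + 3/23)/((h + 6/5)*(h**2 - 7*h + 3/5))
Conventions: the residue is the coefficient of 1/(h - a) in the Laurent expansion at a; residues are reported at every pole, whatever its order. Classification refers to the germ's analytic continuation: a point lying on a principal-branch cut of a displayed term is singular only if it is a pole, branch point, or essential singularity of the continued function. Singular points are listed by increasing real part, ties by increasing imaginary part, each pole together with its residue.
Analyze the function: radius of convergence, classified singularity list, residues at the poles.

Radius of convergence at 0: 7/2 - (1/10)*sqrt(1165).
At -6/5: a pole of order 1; residue -5905/6003.
At 7/2 - (1/10)*sqrt(1165): a pole of order 1; residue 5905/12006 - (48545/2797398)*sqrt(1165).
At 7/2 + (1/10)*sqrt(1165): a pole of order 1; residue 5905/12006 + (48545/2797398)*sqrt(1165).


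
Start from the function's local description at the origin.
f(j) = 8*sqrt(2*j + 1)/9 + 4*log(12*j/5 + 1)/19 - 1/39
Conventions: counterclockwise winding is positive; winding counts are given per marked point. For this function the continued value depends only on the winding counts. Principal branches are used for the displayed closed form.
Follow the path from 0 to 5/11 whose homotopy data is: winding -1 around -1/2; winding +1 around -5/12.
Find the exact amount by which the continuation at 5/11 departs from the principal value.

Continued minus principal equals (-(16/99)*sqrt(231)) + ((8/19)*pi)*i.

The rational part is single-valued and drops out of the difference; each branch term changes only by its own monodromy.
(8/9)*sqrt(1 - j/(-1/2)): winding -1 is odd, the square root flips sign, contributing -2*(8/9)*sqrt(1 - (5/11)/(-1/2)) = -2*(8/9)*sqrt(21/11) = -(16/99)*sqrt(231).
(4/19)*log(1 - j/(-5/12)): each positive loop around -5/12 adds 2*pi*i to the log, so winding +1 contributes (4/19)*(1)*2*pi*i = (8/19)*pi*i.
Summing the contributions at j = 5/11 gives (-(16/99)*sqrt(231)) + ((8/19)*pi)*i.


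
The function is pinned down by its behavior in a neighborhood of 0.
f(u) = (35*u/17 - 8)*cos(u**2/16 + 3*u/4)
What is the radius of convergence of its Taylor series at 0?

The factor cos(u**2/16 + 3*u/4) is entire and contributes no finite singular point.
The polynomial part has no poles.
No finite singular points: the Taylor series at 0 converges everywhere.

The radius of convergence is infinite.


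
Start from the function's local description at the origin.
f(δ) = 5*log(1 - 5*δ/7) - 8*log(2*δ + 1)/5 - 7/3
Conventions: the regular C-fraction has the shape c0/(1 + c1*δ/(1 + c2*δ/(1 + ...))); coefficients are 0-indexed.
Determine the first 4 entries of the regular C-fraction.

Taylor coefficients (expand at 0): a_0 = -7/3, a_1 = -237/35, a_2 = 943/490, a_3 = -8359/1715.
c0 = a_0 = -7/3. Peel one level at a time: if S = 1 + c*δ/S' with S'(0) = 1, then c is the δ-coefficient of S and S' = c*δ/(S - 1).
S_1 = c0/f = 1 + (-711/245)*δ + (1110057/120050)*δ^2 + ...; c1 = -711/245.
S_2 = c1*δ/(S_1 - 1) = 1 + (370019/116130)*δ + (-7035083/11009124)*δ^2 + ...; c2 = 370019/116130.
S_3 = c2*δ/(S_2 - 1) = 1 + (35175415/175389006)*δ + ...; c3 = 35175415/175389006.

The regular C-fraction coefficients are [-7/3, -711/245, 370019/116130, 35175415/175389006].


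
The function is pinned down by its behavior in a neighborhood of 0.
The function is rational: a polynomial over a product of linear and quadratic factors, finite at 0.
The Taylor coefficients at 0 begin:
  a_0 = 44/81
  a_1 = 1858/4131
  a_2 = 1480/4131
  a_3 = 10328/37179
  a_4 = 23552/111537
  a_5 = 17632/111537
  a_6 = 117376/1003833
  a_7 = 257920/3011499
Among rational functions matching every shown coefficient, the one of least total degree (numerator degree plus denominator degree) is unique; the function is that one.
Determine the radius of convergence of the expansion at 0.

The radius of convergence is 3/2.

No rational of total degree below 3 reproduces all 8 coefficients; solving the [1/2] Pade equations on them gives f(θ) = (11/9 - 21*θ/34)/(θ - 3/2)**2, whose expansion matches every shown term.
Denominator factor (θ - 3/2)^2: pole of order 2 at 3/2, modulus 3/2.
The radius of convergence is the smallest modulus among the singular points: 3/2.


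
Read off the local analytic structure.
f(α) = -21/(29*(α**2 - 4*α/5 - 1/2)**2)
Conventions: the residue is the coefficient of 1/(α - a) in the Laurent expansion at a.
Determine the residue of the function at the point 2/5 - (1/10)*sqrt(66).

The factor α**2 - 4*α/5 - 1/2 splits as (α - a)(α - a') with a = 2/5 - (1/10)*sqrt(66), a' = 2/5 + (1/10)*sqrt(66). At the order-2 pole a set g(α) = (α - a)^2*f(α) = [-21/29] / (α - a')^2.
Order-2 pole: residue = g'(a); g'(2/5 - (1/10)*sqrt(66)) = -(875/21054)*sqrt(66), so the residue is -(875/21054)*sqrt(66).

The residue is -(875/21054)*sqrt(66).


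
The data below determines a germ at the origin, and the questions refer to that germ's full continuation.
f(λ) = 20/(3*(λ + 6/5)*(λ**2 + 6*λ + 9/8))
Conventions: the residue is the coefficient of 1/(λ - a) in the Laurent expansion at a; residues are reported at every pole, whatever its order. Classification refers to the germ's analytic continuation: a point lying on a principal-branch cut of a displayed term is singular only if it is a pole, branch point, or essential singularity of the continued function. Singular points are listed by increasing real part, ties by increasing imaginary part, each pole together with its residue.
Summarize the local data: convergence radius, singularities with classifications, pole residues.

Radius of convergence at 0: 3 - (3/4)*sqrt(14).
At -3 - (3/4)*sqrt(14): a pole of order 1; residue 2000/2781 - (800/6489)*sqrt(14).
At -6/5: a pole of order 1; residue -4000/2781.
At -3 + (3/4)*sqrt(14): a pole of order 1; residue 2000/2781 + (800/6489)*sqrt(14).


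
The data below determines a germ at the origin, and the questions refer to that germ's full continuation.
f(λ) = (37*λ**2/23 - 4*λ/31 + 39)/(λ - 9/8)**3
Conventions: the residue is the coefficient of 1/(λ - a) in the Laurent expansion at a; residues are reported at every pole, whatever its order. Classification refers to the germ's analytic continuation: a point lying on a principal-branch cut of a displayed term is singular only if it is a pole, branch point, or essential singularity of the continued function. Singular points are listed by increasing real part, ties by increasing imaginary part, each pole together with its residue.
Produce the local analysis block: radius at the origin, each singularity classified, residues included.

Denominator factor (λ - 9/8)^3: pole of order 3 at 9/8, modulus 9/8.
The radius of convergence is the smallest modulus among the singular points: 9/8.
At the order-3 pole 9/8 set g(λ) = (λ - (9/8))^3*f(λ) = 37*λ**2/23 - 4*λ/31 + 39.
Order-3 pole: residue = g''(a)/2; g''(9/8) = 74/23, so the residue is 37/23.

Radius of convergence at 0: 9/8.
At 9/8: a pole of order 3; residue 37/23.


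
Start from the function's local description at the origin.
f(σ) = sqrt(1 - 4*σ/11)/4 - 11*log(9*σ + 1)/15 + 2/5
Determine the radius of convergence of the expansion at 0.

The radius of convergence is 1/9.

Branch term (1/4)*sqrt(1 - σ/(11/4)): its argument vanishes at σ = 11/4, a square-root branch point, modulus 11/4.
Branch term (-11/15)*log(1 - σ/(-1/9)): its argument vanishes at σ = -1/9, a logarithmic branch point, modulus 1/9.
The radius of convergence is the smallest modulus among the singular points: 1/9.


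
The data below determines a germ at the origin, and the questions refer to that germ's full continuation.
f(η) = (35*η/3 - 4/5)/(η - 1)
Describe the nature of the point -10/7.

Denominator factors: η - 1 = -17/7 at η = -10/7 — none vanishes.
So the germ continues analytically to -10/7.

The point is a regular point.


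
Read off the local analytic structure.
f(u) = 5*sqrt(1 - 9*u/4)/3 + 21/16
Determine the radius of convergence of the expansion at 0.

The radius of convergence is 4/9.

Branch term (5/3)*sqrt(1 - u/(4/9)): its argument vanishes at u = 4/9, a square-root branch point, modulus 4/9.
The radius of convergence is the smallest modulus among the singular points: 4/9.


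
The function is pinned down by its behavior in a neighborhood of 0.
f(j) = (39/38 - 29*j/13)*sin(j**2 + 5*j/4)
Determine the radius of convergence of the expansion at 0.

The radius of convergence is infinite.

The factor sin(j**2 + 5*j/4) is entire and contributes no finite singular point.
The polynomial part has no poles.
No finite singular points: the Taylor series at 0 converges everywhere.


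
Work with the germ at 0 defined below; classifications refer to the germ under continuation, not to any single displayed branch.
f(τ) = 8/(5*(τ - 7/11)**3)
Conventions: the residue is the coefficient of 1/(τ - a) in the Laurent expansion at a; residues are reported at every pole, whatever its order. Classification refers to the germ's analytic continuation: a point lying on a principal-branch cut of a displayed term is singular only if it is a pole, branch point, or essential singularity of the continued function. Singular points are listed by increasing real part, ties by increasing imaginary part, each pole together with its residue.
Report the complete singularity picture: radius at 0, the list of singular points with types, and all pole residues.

Radius of convergence at 0: 7/11.
At 7/11: a pole of order 3; residue 0.

Denominator factor (τ - 7/11)^3: pole of order 3 at 7/11, modulus 7/11.
The radius of convergence is the smallest modulus among the singular points: 7/11.
At the order-3 pole 7/11 set g(τ) = (τ - (7/11))^3*f(τ) = 8/5.
Order-3 pole: residue = g''(a)/2; g''(7/11) = 0, so the residue is 0.


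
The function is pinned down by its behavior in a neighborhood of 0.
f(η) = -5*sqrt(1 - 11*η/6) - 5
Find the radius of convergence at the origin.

Branch term (-5)*sqrt(1 - η/(6/11)): its argument vanishes at η = 6/11, a square-root branch point, modulus 6/11.
The radius of convergence is the smallest modulus among the singular points: 6/11.

The radius of convergence is 6/11.


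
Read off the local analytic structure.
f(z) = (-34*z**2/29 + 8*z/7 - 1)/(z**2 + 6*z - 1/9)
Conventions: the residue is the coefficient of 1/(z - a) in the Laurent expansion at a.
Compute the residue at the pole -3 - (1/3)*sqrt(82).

The residue is 830/203 + (46885/99876)*sqrt(82).

The factor z**2 + 6*z - 1/9 splits as (z - a)(z - a') with a = -3 - (1/3)*sqrt(82), a' = -3 + (1/3)*sqrt(82). At the order-1 pole a set g(z) = (z - a)*f(z) = [-34*z**2/29 + 8*z/7 - 1] / (z - a').
Simple pole: residue = g(a) at a = -3 - (1/3)*sqrt(82), which is 830/203 + (46885/99876)*sqrt(82).


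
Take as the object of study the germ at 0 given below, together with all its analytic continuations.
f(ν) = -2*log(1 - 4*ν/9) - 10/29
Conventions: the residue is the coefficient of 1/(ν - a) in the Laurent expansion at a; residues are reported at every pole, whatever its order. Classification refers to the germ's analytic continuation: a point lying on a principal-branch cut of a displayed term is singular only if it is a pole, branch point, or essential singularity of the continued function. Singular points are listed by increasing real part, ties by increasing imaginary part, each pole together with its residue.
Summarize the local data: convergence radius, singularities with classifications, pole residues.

Radius of convergence at 0: 9/4.
At 9/4: a logarithmic branch point.

Branch term (-2)*log(1 - ν/(9/4)): its argument vanishes at ν = 9/4, a logarithmic branch point, modulus 9/4.
The radius of convergence is the smallest modulus among the singular points: 9/4.


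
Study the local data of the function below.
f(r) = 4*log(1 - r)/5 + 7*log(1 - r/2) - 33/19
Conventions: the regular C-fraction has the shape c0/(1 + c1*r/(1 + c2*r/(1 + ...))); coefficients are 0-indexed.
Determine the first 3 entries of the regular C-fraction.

The regular C-fraction coefficients are [-33/19, -817/330, 61847/28380].

Taylor coefficients (expand at 0): a_0 = -33/19, a_1 = -43/10, a_2 = -51/40.
c0 = a_0 = -33/19. Peel one level at a time: if S = 1 + c*r/S' with S'(0) = 1, then c is the r-coefficient of S and S' = c*r/(S - 1).
S_1 = c0/f = 1 + (-817/330)*r + (1175093/217800)*r^2 + ...; c1 = -817/330.
S_2 = c1*r/(S_1 - 1) = 1 + (61847/28380)*r + ...; c2 = 61847/28380.


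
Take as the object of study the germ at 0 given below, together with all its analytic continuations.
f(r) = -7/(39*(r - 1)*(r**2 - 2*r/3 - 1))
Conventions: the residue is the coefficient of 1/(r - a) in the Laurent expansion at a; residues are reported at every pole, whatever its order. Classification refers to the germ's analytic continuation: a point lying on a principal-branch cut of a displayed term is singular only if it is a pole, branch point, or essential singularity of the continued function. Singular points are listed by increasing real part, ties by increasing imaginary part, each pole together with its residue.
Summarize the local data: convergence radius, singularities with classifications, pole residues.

Denominator factor (r**2 - 2*r/3 - 1): discriminant 40/9, real irrational roots 1/3 + (1/3)*sqrt(10) and 1/3 - (1/3)*sqrt(10); poles of order 1, moduli 1/3 + (1/3)*sqrt(10) and -1/3 + (1/3)*sqrt(10).
Denominator factor (r - 1): pole of order 1 at 1, modulus 1.
The radius of convergence is the smallest modulus among the singular points: -1/3 + (1/3)*sqrt(10).
The factor r**2 - 2*r/3 - 1 splits as (r - a)(r - a') with a = 1/3 - (1/3)*sqrt(10), a' = 1/3 + (1/3)*sqrt(10). At the order-1 pole a set g(r) = (r - a)*f(r) = [-7/(39*(r - 1))] / (r - a').
Simple pole: residue = g(a) at a = 1/3 - (1/3)*sqrt(10), which is -7/52 + (7/260)*sqrt(10).
At the order-1 pole 1 set g(r) = (r - (1))*f(r) = -7/(39*(r**2 - 2*r/3 - 1)).
Simple pole: residue = g(a) at a = 1, which is 7/26.
The factor r**2 - 2*r/3 - 1 splits as (r - a)(r - a') with a = 1/3 + (1/3)*sqrt(10), a' = 1/3 - (1/3)*sqrt(10). At the order-1 pole a set g(r) = (r - a)*f(r) = [-7/(39*(r - 1))] / (r - a').
Simple pole: residue = g(a) at a = 1/3 + (1/3)*sqrt(10), which is -7/52 - (7/260)*sqrt(10).
List the singular points by increasing real part (a conjugate pair: the negative imaginary part first).

Radius of convergence at 0: -1/3 + (1/3)*sqrt(10).
At 1/3 - (1/3)*sqrt(10): a pole of order 1; residue -7/52 + (7/260)*sqrt(10).
At 1: a pole of order 1; residue 7/26.
At 1/3 + (1/3)*sqrt(10): a pole of order 1; residue -7/52 - (7/260)*sqrt(10).


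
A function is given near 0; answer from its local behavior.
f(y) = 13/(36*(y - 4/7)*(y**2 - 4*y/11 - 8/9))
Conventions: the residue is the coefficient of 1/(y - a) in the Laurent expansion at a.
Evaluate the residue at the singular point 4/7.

At the order-1 pole 4/7 set g(y) = (y - (4/7))*f(y) = 13/(36*(y**2 - 4*y/11 - 8/9)).
Simple pole: residue = g(a) at a = 4/7, which is -7007/14944.

The residue is -7007/14944.


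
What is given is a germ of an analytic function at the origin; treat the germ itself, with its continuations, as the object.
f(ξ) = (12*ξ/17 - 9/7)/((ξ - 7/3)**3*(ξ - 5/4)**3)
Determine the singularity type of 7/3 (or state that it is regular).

The point is a pole of order 3.

The denominator factor ξ - 7/3 vanishes at 7/3 and appears to the power 3; the numerator there equals 43/119, nonzero, and no other factor vanishes.
Hence a pole whose order is the multiplicity, 3.


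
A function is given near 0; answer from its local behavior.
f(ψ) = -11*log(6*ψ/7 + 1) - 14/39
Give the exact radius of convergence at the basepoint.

Branch term (-11)*log(1 - ψ/(-7/6)): its argument vanishes at ψ = -7/6, a logarithmic branch point, modulus 7/6.
The radius of convergence is the smallest modulus among the singular points: 7/6.

The radius of convergence is 7/6.


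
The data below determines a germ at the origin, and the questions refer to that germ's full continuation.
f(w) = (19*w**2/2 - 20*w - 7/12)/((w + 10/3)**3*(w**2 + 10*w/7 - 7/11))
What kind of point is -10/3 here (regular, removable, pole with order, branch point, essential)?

The point is a pole of order 3.

The denominator factor w + 10/3 vanishes at -10/3 and appears to the power 3; the numerator there equals 6179/36, nonzero, and no other factor vanishes.
Hence a pole whose order is the multiplicity, 3.


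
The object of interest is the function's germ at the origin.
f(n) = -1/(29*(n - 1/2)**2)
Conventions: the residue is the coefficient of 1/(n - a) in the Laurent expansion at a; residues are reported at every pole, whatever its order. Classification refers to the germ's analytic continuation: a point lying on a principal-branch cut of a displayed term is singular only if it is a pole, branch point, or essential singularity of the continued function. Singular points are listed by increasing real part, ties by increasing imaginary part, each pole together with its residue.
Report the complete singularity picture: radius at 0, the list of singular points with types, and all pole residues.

Denominator factor (n - 1/2)^2: pole of order 2 at 1/2, modulus 1/2.
The radius of convergence is the smallest modulus among the singular points: 1/2.
At the order-2 pole 1/2 set g(n) = (n - (1/2))^2*f(n) = -1/29.
Order-2 pole: residue = g'(a); g'(1/2) = 0, so the residue is 0.

Radius of convergence at 0: 1/2.
At 1/2: a pole of order 2; residue 0.


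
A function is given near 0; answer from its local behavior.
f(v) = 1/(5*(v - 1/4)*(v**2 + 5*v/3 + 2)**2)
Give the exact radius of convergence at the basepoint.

The radius of convergence is 1/4.

Denominator factor (v**2 + 5*v/3 + 2)^2: discriminant -47/9, complex-conjugate roots (-5/6) + ((1/6)*sqrt(47))*i and (-5/6) - ((1/6)*sqrt(47))*i; poles of order 2, moduli sqrt(2) and sqrt(2).
Denominator factor (v - 1/4): pole of order 1 at 1/4, modulus 1/4.
The radius of convergence is the smallest modulus among the singular points: 1/4.


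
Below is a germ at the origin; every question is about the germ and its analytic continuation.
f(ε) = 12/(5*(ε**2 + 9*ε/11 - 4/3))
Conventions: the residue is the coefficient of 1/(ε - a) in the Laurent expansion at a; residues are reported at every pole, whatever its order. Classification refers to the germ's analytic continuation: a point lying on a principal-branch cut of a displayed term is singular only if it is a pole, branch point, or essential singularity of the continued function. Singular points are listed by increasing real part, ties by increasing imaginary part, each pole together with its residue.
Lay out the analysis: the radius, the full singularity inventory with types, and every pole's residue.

Radius of convergence at 0: -9/22 + (1/66)*sqrt(6537).
At -9/22 - (1/66)*sqrt(6537): a pole of order 1; residue -(132/10895)*sqrt(6537).
At -9/22 + (1/66)*sqrt(6537): a pole of order 1; residue (132/10895)*sqrt(6537).

Denominator factor (ε**2 + 9*ε/11 - 4/3): discriminant 2179/363, real irrational roots -9/22 + (1/66)*sqrt(6537) and -9/22 - (1/66)*sqrt(6537); poles of order 1, moduli -9/22 + (1/66)*sqrt(6537) and 9/22 + (1/66)*sqrt(6537).
The radius of convergence is the smallest modulus among the singular points: -9/22 + (1/66)*sqrt(6537).
The factor ε**2 + 9*ε/11 - 4/3 splits as (ε - a)(ε - a') with a = -9/22 - (1/66)*sqrt(6537), a' = -9/22 + (1/66)*sqrt(6537). At the order-1 pole a set g(ε) = (ε - a)*f(ε) = [12/5] / (ε - a').
Simple pole: residue = g(a) at a = -9/22 - (1/66)*sqrt(6537), which is -(132/10895)*sqrt(6537).
The factor ε**2 + 9*ε/11 - 4/3 splits as (ε - a)(ε - a') with a = -9/22 + (1/66)*sqrt(6537), a' = -9/22 - (1/66)*sqrt(6537). At the order-1 pole a set g(ε) = (ε - a)*f(ε) = [12/5] / (ε - a').
Simple pole: residue = g(a) at a = -9/22 + (1/66)*sqrt(6537), which is (132/10895)*sqrt(6537).
List the singular points by increasing real part (a conjugate pair: the negative imaginary part first).


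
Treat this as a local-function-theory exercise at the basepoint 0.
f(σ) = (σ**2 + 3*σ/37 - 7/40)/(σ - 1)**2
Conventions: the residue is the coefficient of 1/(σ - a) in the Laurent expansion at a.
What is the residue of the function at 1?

The residue is 77/37.

At the order-2 pole 1 set g(σ) = (σ - (1))^2*f(σ) = σ**2 + 3*σ/37 - 7/40.
Order-2 pole: residue = g'(a); g'(1) = 77/37, so the residue is 77/37.


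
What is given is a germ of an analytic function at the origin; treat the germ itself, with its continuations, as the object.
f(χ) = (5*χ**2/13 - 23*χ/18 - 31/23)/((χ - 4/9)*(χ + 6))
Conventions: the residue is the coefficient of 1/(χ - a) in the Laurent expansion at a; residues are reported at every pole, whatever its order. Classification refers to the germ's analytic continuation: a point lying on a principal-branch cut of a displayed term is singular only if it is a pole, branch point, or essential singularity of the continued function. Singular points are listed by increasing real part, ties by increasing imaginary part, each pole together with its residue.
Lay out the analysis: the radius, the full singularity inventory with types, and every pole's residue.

Denominator factor (χ + 6): pole of order 1 at -6, modulus 6.
Denominator factor (χ - 4/9): pole of order 1 at 4/9, modulus 4/9.
The radius of convergence is the smallest modulus among the singular points: 4/9.
At the order-1 pole -6 set g(χ) = (χ - (-6))*f(χ) = (5*χ**2/13 - 23*χ/18 - 31/23)/(χ - 4/9).
Simple pole: residue = g(a) at a = -6, which is -27132/8671.
At the order-1 pole 4/9 set g(χ) = (χ - (4/9))*f(χ) = (5*χ**2/13 - 23*χ/18 - 31/23)/(χ + 6).
Simple pole: residue = g(a) at a = 4/9, which is -44557/156078.
List the singular points by increasing real part (a conjugate pair: the negative imaginary part first).

Radius of convergence at 0: 4/9.
At -6: a pole of order 1; residue -27132/8671.
At 4/9: a pole of order 1; residue -44557/156078.


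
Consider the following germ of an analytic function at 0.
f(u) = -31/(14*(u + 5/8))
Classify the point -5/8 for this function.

The point is a pole of order 1.

The denominator factor u + 5/8 vanishes at -5/8 and appears to the power 1; the numerator there equals -31/14, nonzero, and no other factor vanishes.
Hence a pole whose order is the multiplicity, 1.


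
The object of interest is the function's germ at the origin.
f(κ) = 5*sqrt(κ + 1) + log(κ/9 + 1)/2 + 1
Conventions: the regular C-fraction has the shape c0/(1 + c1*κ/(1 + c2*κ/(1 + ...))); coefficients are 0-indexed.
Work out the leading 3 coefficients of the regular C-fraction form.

Taylor coefficients (expand at 0): a_0 = 6, a_1 = 23/9, a_2 = -407/648.
c0 = a_0 = 6. Peel one level at a time: if S = 1 + c*κ/S' with S'(0) = 1, then c is the κ-coefficient of S and S' = c*κ/(S - 1).
S_1 = c0/f = 1 + (-23/54)*κ + (3337/11664)*κ^2 + ...; c1 = -23/54.
S_2 = c1*κ/(S_1 - 1) = 1 + (3337/4968)*κ + ...; c2 = 3337/4968.

The regular C-fraction coefficients are [6, -23/54, 3337/4968].


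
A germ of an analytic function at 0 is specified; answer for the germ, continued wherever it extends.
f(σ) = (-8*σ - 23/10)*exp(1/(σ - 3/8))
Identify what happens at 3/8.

The point is an essential singularity.

The exponent 1/(σ - (3/8)) has a pole at 3/8, so exp(1/(σ - (3/8))) takes every nonzero value near it: an essential singularity (not a pole of any order).


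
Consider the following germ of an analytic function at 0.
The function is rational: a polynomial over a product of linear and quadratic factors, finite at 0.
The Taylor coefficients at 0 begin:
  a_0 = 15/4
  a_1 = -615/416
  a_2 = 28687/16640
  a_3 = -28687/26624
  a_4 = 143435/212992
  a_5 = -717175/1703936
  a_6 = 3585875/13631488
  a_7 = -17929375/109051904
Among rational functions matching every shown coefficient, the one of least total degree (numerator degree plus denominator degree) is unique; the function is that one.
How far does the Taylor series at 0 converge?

The radius of convergence is 8/5.

No rational of total degree below 3 reproduces all 8 coefficients; solving the [2/1] Pade equations on them gives f(χ) = (32*χ**2/25 + 18*χ/13 + 6)/(χ + 8/5), whose expansion matches every shown term.
Denominator factor (χ + 8/5): pole of order 1 at -8/5, modulus 8/5.
The radius of convergence is the smallest modulus among the singular points: 8/5.


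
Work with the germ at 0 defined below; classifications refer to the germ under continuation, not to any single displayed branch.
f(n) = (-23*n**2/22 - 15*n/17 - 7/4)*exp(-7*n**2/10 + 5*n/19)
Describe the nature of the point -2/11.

The point is a regular point.

There is no denominator, hence no pole anywhere.
The factor exp(-7*n**2/10 + 5*n/19) is entire.
So the germ continues analytically to -2/11.


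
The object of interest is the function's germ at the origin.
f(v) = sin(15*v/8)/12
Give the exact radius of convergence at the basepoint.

The factor sin(15*v/8) is entire and contributes no finite singular point.
The polynomial part has no poles.
No finite singular points: the Taylor series at 0 converges everywhere.

The radius of convergence is infinite.


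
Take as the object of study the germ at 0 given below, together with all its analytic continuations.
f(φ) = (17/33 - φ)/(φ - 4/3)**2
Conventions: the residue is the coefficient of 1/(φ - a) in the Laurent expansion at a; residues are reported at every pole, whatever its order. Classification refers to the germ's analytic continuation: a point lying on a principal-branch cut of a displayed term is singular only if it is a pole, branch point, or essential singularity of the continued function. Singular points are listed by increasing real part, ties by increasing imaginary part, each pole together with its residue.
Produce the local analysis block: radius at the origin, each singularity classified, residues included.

Denominator factor (φ - 4/3)^2: pole of order 2 at 4/3, modulus 4/3.
The radius of convergence is the smallest modulus among the singular points: 4/3.
At the order-2 pole 4/3 set g(φ) = (φ - (4/3))^2*f(φ) = 17/33 - φ.
Order-2 pole: residue = g'(a); g'(4/3) = -1, so the residue is -1.

Radius of convergence at 0: 4/3.
At 4/3: a pole of order 2; residue -1.


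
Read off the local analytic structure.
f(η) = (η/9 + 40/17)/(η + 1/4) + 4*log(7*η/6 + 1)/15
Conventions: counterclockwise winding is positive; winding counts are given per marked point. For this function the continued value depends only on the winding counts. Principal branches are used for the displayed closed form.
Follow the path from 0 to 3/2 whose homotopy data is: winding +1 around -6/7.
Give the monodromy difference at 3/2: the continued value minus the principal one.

The rational part is single-valued and drops out of the difference; each branch term changes only by its own monodromy.
(4/15)*log(1 - η/(-6/7)): each positive loop around -6/7 adds 2*pi*i to the log, so winding +1 contributes (4/15)*(1)*2*pi*i = (8/15)*pi*i.
Summing the contributions at η = 3/2 gives (8/15)*pi*i.

Continued minus principal equals (8/15)*pi*i.
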